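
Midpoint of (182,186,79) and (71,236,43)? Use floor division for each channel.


Midpoint: each channel = ⌊(C₁+C₂)/2⌋
R: ⌊(182+71)/2⌋ = 126
G: ⌊(186+236)/2⌋ = 211
B: ⌊(79+43)/2⌋ = 61
= RGB(126, 211, 61)


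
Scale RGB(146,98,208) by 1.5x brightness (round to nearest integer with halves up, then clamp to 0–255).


Multiply each channel by 1.5, round half up, clamp to [0, 255]
R: 146×1.5 = 219
G: 98×1.5 = 147
B: 208×1.5 = 312 → clamp → 255
= RGB(219, 147, 255)


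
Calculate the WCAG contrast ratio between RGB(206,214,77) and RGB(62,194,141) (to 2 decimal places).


Linearize each sRGB channel c=v/255: c/12.92 if c ≤ 0.04045 else ((c+0.055)/1.055)^2.4
L = 0.2126×R_lin + 0.7152×G_lin + 0.0722×B_lin
Color 1 (206,214,77):
  R=206: 206/255≈0.8078 > 0.04045 → ((0.8078+0.055)/1.055)^2.4 ≈ 0.61721
  G=214: 214/255≈0.8392 > 0.04045 → ((0.8392+0.055)/1.055)^2.4 ≈ 0.67244
  B=77: 77/255≈0.3020 > 0.04045 → ((0.3020+0.055)/1.055)^2.4 ≈ 0.07421
  L1 = 0.2126×0.61721 + 0.7152×0.67244 + 0.0722×0.07421 ≈ 0.61751
Color 2 (62,194,141):
  R=62: 62/255≈0.2431 > 0.04045 → ((0.2431+0.055)/1.055)^2.4 ≈ 0.04817
  G=194: 194/255≈0.7608 > 0.04045 → ((0.7608+0.055)/1.055)^2.4 ≈ 0.53948
  B=141: 141/255≈0.5529 > 0.04045 → ((0.5529+0.055)/1.055)^2.4 ≈ 0.26636
  L2 = 0.2126×0.04817 + 0.7152×0.53948 + 0.0722×0.26636 ≈ 0.41531
Lighter = 0.61751, Darker = 0.41531
Ratio = (L_lighter + 0.05) / (L_darker + 0.05)
Ratio = (0.61751 + 0.05) / (0.41531 + 0.05) = 0.66751 / 0.46531 ≈ 1.4346
Ratio ≈ 1.43:1


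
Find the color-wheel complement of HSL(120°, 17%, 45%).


Complement = opposite side of color wheel = hue + 180°
H' = (120 + 180) mod 360 = 300°
S and L unchanged.
= HSL(300°, 17%, 45%)


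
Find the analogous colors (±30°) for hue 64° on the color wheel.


Base hue: 64°
Left analog: (64 - 30) mod 360 = 34°
Right analog: (64 + 30) mod 360 = 94°
Analogous hues = 34° and 94°


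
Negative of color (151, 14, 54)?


Invert: (255-R, 255-G, 255-B)
R: 255-151 = 104
G: 255-14 = 241
B: 255-54 = 201
= RGB(104, 241, 201)


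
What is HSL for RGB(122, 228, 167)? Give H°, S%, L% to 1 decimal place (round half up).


Normalize: R'=122/255≈0.4784, G'=228/255≈0.8941, B'=167/255≈0.6549
Max=228/255, Min=122/255, Δ=Max-Min=106/255
L = (Max+Min)/2 = (228+122)/510 = 350/510 = 0.68627… → L = 68.6%
L > 0.5 → S = Δ/(2-Max-Min) = 106/(510-228-122) = 106/160 = 0.6625 → S = 66.3%
(the 1/255 factors cancel in S and H, so raw channel differences can be used)
Max is G' → H = 60 × ((B-R)/Δ + 2) = 60 × ((167-122)/106 + 2)
  45/106 + 2 = 0.4245… + 2 = 2.4245…
  H = 60 × 2.4245… = 145.471…° → H = 145.5°
= HSL(145.5°, 66.3%, 68.6%)


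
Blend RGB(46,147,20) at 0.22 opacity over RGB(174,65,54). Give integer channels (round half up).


C = α×F + (1-α)×B, with 1-α = 0.78
R: 0.22×46 + 0.78×174 = 10.12 + 135.72 = 145.84 → 146
G: 0.22×147 + 0.78×65 = 32.34 + 50.70 = 83.04 → 83
B: 0.22×20 + 0.78×54 = 4.40 + 42.12 = 46.52 → 47
= RGB(146, 83, 47)


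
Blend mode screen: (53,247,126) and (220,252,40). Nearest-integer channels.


Screen: C = 255 - (255-A)×(255-B)/255, rounded to nearest integer
R: 255 - (255-53)×(255-220)/255 = 255 - 7070/255 ≈ 255 - 27.725 = 227.275 → 227
G: 255 - (255-247)×(255-252)/255 = 255 - 24/255 ≈ 255 - 0.094 = 254.906 → 255
B: 255 - (255-126)×(255-40)/255 = 255 - 27735/255 ≈ 255 - 108.765 = 146.235 → 146
= RGB(227, 255, 146)


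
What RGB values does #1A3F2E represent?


1A → 26 (R)
3F → 63 (G)
2E → 46 (B)
= RGB(26, 63, 46)


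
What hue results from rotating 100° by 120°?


New hue = (H + rotation) mod 360
New hue = (100 + 120) mod 360
= 220 mod 360
= 220°


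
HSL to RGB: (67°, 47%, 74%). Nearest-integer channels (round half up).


H=67°, S=0.47, L=0.74
C = (1-|2L-1|)×S = (1-|0.48|)×0.47 = 0.2444
H' = H/60 = 67/60 ≈ 1.1167; X = C×(1-|H' mod 2 - 1|) ≈ 0.2159
m = L - C/2 = 0.74 - 0.1222 = 0.6178
Sector ⌊H'⌋ = 1 → (R',G',B') = (≈0.2159, 0.2444, 0.0)
RGB = ((R'+m)×255, (G'+m)×255, (B'+m)×255) = (212.5901, 219.861, 157.539)
Round half up → RGB(213, 220, 158)


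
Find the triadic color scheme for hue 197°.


Triadic: equally spaced at 120° intervals
H1 = 197°
H2 = (197 + 120) mod 360 = 317°
H3 = (197 + 240) mod 360 = 77°
Triadic = 197°, 317°, 77°


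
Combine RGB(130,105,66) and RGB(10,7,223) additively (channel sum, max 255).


Additive: each channel = min(255, C₁+C₂)
R: 130+10 = 140 → 140
G: 105+7 = 112 → 112
B: 66+223 = 289 → 255
= RGB(140, 112, 255)


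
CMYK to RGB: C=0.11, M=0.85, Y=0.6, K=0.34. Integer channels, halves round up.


R = 255 × (1-C) × (1-K) = 255 × 0.89 × 0.66 = 149.787 → 150
G = 255 × (1-M) × (1-K) = 255 × 0.15 × 0.66 = 25.245 → 25
B = 255 × (1-Y) × (1-K) = 255 × 0.40 × 0.66 = 67.32 → 67
= RGB(150, 25, 67)


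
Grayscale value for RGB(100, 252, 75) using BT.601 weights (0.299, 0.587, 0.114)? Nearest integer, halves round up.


Gray = 0.299×R + 0.587×G + 0.114×B
Gray = 0.299×100 + 0.587×252 + 0.114×75
Gray = 29.900 + 147.924 + 8.550
Gray = 186.374 → round half up → 186
Gray = 186


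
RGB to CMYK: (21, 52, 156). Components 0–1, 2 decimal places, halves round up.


R'=21/255≈0.0824, G'=52/255≈0.2039, B'=156/255≈0.6118
K = 1 - max(R',G',B') = 1 - 156/255 = 99/255 = 0.38823… → 0.39
(1-R'-K)/(1-K) simplifies to (max-R)/max with max = 156:
C = (156-21)/156 = 135/156 = 0.86538… → 0.87
M = (156-52)/156 = 104/156 = 0.66666… → 0.67
Y = (156-156)/156 = 0/156 = 0 → 0.00
= CMYK(0.87, 0.67, 0.00, 0.39)


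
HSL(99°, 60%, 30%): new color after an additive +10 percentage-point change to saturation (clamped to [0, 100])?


Original S = 60%
Adjustment = +10 percentage points
New S = 60 + (10) = 70
Clamp to [0, 100] → 70
= HSL(99°, 70%, 30%)


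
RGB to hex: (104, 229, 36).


R = 104 → 68 (hex)
G = 229 → E5 (hex)
B = 36 → 24 (hex)
Hex = #68E524


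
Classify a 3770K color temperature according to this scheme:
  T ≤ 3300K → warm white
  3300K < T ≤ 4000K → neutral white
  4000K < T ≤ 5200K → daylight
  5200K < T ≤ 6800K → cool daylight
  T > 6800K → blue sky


Temperature: 3770K
3300K < 3770K ≤ 4000K → neutral white
Classification: neutral white


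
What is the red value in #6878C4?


Color: #6878C4
R = 68 = 104
G = 78 = 120
B = C4 = 196
Red = 104


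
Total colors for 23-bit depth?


Colors = 2^bits = 2^23
= 8,388,608 colors


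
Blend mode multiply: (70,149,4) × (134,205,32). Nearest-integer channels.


Multiply: C = A×B/255, rounded to nearest integer
R: 70×134/255 = 9380/255 ≈ 36.784 → 37
G: 149×205/255 = 30545/255 ≈ 119.784 → 120
B: 4×32/255 = 128/255 ≈ 0.502 → 1
= RGB(37, 120, 1)


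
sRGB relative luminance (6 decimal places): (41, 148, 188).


Linearize each channel (sRGB transfer function): c = v/255; c_lin = c/12.92 if c ≤ 0.04045, else ((c+0.055)/1.055)^2.4
  R: 41/255 ≈ 0.160784 > 0.04045 → ((0.160784+0.055)/1.055)^2.4 ≈ 0.022174
  G: 148/255 ≈ 0.580392 > 0.04045 → ((0.580392+0.055)/1.055)^2.4 ≈ 0.296138
  B: 188/255 ≈ 0.737255 > 0.04045 → ((0.737255+0.055)/1.055)^2.4 ≈ 0.502886
R_lin = 0.022174, G_lin = 0.296138, B_lin = 0.502886
L = 0.2126×R + 0.7152×G + 0.0722×B
L = 0.2126×0.022174 + 0.7152×0.296138 + 0.0722×0.502886
L ≈ 0.252821


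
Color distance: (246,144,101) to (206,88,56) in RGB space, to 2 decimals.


d = √[(R₁-R₂)² + (G₁-G₂)² + (B₁-B₂)²]
d = √[(246-206)² + (144-88)² + (101-56)²]
d = √[1600 + 3136 + 2025]
d = √6761
d ≈ 82.23


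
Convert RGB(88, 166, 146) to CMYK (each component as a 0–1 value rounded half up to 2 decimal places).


R'=88/255≈0.3451, G'=166/255≈0.6510, B'=146/255≈0.5725
K = 1 - max(R',G',B') = 1 - 166/255 = 89/255 = 0.34901… → 0.35
(1-R'-K)/(1-K) simplifies to (max-R)/max with max = 166:
C = (166-88)/166 = 78/166 = 0.46987… → 0.47
M = (166-166)/166 = 0/166 = 0 → 0.00
Y = (166-146)/166 = 20/166 = 0.12048… → 0.12
= CMYK(0.47, 0.00, 0.12, 0.35)


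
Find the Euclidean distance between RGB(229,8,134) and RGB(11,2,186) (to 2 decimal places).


d = √[(R₁-R₂)² + (G₁-G₂)² + (B₁-B₂)²]
d = √[(229-11)² + (8-2)² + (134-186)²]
d = √[47524 + 36 + 2704]
d = √50264
d ≈ 224.20


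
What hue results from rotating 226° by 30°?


New hue = (H + rotation) mod 360
New hue = (226 + 30) mod 360
= 256 mod 360
= 256°


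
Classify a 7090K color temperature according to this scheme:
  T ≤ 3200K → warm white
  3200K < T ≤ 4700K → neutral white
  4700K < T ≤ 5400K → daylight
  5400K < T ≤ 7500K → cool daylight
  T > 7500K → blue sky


Temperature: 7090K
5400K < 7090K ≤ 7500K → cool daylight
Classification: cool daylight


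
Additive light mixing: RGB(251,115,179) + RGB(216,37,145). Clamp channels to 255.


Additive: each channel = min(255, C₁+C₂)
R: 251+216 = 467 → 255
G: 115+37 = 152 → 152
B: 179+145 = 324 → 255
= RGB(255, 152, 255)


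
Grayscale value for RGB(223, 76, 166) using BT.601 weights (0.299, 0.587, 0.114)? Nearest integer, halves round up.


Gray = 0.299×R + 0.587×G + 0.114×B
Gray = 0.299×223 + 0.587×76 + 0.114×166
Gray = 66.677 + 44.612 + 18.924
Gray = 130.213 → round half up → 130
Gray = 130


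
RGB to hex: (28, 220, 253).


R = 28 → 1C (hex)
G = 220 → DC (hex)
B = 253 → FD (hex)
Hex = #1CDCFD


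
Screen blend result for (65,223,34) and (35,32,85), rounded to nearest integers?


Screen: C = 255 - (255-A)×(255-B)/255, rounded to nearest integer
R: 255 - (255-65)×(255-35)/255 = 255 - 41800/255 ≈ 255 - 163.922 = 91.078 → 91
G: 255 - (255-223)×(255-32)/255 = 255 - 7136/255 ≈ 255 - 27.984 = 227.016 → 227
B: 255 - (255-34)×(255-85)/255 = 255 - 37570/255 ≈ 255 - 147.333 = 107.667 → 108
= RGB(91, 227, 108)


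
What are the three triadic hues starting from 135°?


Triadic: equally spaced at 120° intervals
H1 = 135°
H2 = (135 + 120) mod 360 = 255°
H3 = (135 + 240) mod 360 = 15°
Triadic = 135°, 255°, 15°


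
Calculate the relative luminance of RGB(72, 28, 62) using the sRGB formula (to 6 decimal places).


Linearize each channel (sRGB transfer function): c = v/255; c_lin = c/12.92 if c ≤ 0.04045, else ((c+0.055)/1.055)^2.4
  R: 72/255 ≈ 0.282353 > 0.04045 → ((0.282353+0.055)/1.055)^2.4 ≈ 0.064803
  G: 28/255 ≈ 0.109804 > 0.04045 → ((0.109804+0.055)/1.055)^2.4 ≈ 0.011612
  B: 62/255 ≈ 0.243137 > 0.04045 → ((0.243137+0.055)/1.055)^2.4 ≈ 0.048172
R_lin = 0.064803, G_lin = 0.011612, B_lin = 0.048172
L = 0.2126×R + 0.7152×G + 0.0722×B
L = 0.2126×0.064803 + 0.7152×0.011612 + 0.0722×0.048172
L ≈ 0.025560


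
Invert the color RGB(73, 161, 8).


Invert: (255-R, 255-G, 255-B)
R: 255-73 = 182
G: 255-161 = 94
B: 255-8 = 247
= RGB(182, 94, 247)


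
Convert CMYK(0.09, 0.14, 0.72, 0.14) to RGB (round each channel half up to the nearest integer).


R = 255 × (1-C) × (1-K) = 255 × 0.91 × 0.86 = 199.563 → 200
G = 255 × (1-M) × (1-K) = 255 × 0.86 × 0.86 = 188.598 → 189
B = 255 × (1-Y) × (1-K) = 255 × 0.28 × 0.86 = 61.404 → 61
= RGB(200, 189, 61)


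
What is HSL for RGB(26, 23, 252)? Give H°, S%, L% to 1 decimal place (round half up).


Normalize: R'=26/255≈0.1020, G'=23/255≈0.0902, B'=252/255≈0.9882
Max=252/255, Min=23/255, Δ=Max-Min=229/255
L = (Max+Min)/2 = (252+23)/510 = 275/510 = 0.53921… → L = 53.9%
L > 0.5 → S = Δ/(2-Max-Min) = 229/(510-252-23) = 229/235 = 0.97446… → S = 97.4%
(the 1/255 factors cancel in S and H, so raw channel differences can be used)
Max is B' → H = 60 × ((R-G)/Δ + 4) = 60 × ((26-23)/229 + 4)
  3/229 + 4 = 0.0131… + 4 = 4.0131…
  H = 60 × 4.0131… = 240.786…° → H = 240.8°
= HSL(240.8°, 97.4%, 53.9%)


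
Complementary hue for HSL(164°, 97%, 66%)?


Complement = opposite side of color wheel = hue + 180°
H' = (164 + 180) mod 360 = 344°
S and L unchanged.
= HSL(344°, 97%, 66%)


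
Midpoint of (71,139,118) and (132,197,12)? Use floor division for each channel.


Midpoint: each channel = ⌊(C₁+C₂)/2⌋
R: ⌊(71+132)/2⌋ = 101
G: ⌊(139+197)/2⌋ = 168
B: ⌊(118+12)/2⌋ = 65
= RGB(101, 168, 65)


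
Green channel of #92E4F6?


Color: #92E4F6
R = 92 = 146
G = E4 = 228
B = F6 = 246
Green = 228


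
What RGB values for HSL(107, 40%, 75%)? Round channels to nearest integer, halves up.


H=107°, S=0.40, L=0.75
C = (1-|2L-1|)×S = (1-|0.50|)×0.40 = 0.2
H' = H/60 = 107/60 ≈ 1.7833; X = C×(1-|H' mod 2 - 1|) ≈ 0.0433
m = L - C/2 = 0.75 - 0.1 = 0.65
Sector ⌊H'⌋ = 1 → (R',G',B') = (≈0.0433, 0.2, 0.0)
RGB = ((R'+m)×255, (G'+m)×255, (B'+m)×255) = (176.8, 216.75, 165.75)
Round half up → RGB(177, 217, 166)


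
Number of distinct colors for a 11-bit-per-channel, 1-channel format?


Total bits = 11 bits/channel × 1 channels = 11 bits
Distinct colors = 2^11
= 2,048 colors


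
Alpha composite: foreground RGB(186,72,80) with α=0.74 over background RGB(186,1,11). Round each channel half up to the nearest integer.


C = α×F + (1-α)×B, with 1-α = 0.26
R: 0.74×186 + 0.26×186 = 137.64 + 48.36 = 186.00 → 186
G: 0.74×72 + 0.26×1 = 53.28 + 0.26 = 53.54 → 54
B: 0.74×80 + 0.26×11 = 59.20 + 2.86 = 62.06 → 62
= RGB(186, 54, 62)


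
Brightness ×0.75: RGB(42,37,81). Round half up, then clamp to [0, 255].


Multiply each channel by 0.75, round half up, clamp to [0, 255]
R: 42×0.75 = 31.5 → round → 32
G: 37×0.75 = 27.75 → round → 28
B: 81×0.75 = 60.75 → round → 61
= RGB(32, 28, 61)


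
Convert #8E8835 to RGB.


8E → 142 (R)
88 → 136 (G)
35 → 53 (B)
= RGB(142, 136, 53)


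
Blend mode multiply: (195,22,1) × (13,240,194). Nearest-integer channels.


Multiply: C = A×B/255, rounded to nearest integer
R: 195×13/255 = 2535/255 ≈ 9.941 → 10
G: 22×240/255 = 5280/255 ≈ 20.706 → 21
B: 1×194/255 = 194/255 ≈ 0.761 → 1
= RGB(10, 21, 1)


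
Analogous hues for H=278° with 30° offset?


Base hue: 278°
Left analog: (278 - 30) mod 360 = 248°
Right analog: (278 + 30) mod 360 = 308°
Analogous hues = 248° and 308°


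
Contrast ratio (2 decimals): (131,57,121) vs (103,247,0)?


Linearize each sRGB channel c=v/255: c/12.92 if c ≤ 0.04045 else ((c+0.055)/1.055)^2.4
L = 0.2126×R_lin + 0.7152×G_lin + 0.0722×B_lin
Color 1 (131,57,121):
  R=131: 131/255≈0.5137 > 0.04045 → ((0.5137+0.055)/1.055)^2.4 ≈ 0.22697
  G=57: 57/255≈0.2235 > 0.04045 → ((0.2235+0.055)/1.055)^2.4 ≈ 0.04092
  B=121: 121/255≈0.4745 > 0.04045 → ((0.4745+0.055)/1.055)^2.4 ≈ 0.19120
  L1 = 0.2126×0.22697 + 0.7152×0.04092 + 0.0722×0.19120 ≈ 0.09132
Color 2 (103,247,0):
  R=103: 103/255≈0.4039 > 0.04045 → ((0.4039+0.055)/1.055)^2.4 ≈ 0.13563
  G=247: 247/255≈0.9686 > 0.04045 → ((0.9686+0.055)/1.055)^2.4 ≈ 0.93011
  B=0: 0/255≈0.0000 ≤ 0.04045 → 0.0000/12.92 ≈ 0.00000
  L2 = 0.2126×0.13563 + 0.7152×0.93011 + 0.0722×0.00000 ≈ 0.69405
Lighter = 0.69405, Darker = 0.09132
Ratio = (L_lighter + 0.05) / (L_darker + 0.05)
Ratio = (0.69405 + 0.05) / (0.09132 + 0.05) = 0.74405 / 0.14132 ≈ 5.2650
Ratio ≈ 5.26:1


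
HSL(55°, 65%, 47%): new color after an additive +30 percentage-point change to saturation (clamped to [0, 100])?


Original S = 65%
Adjustment = +30 percentage points
New S = 65 + (30) = 95
Clamp to [0, 100] → 95
= HSL(55°, 95%, 47%)


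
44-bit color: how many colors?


Colors = 2^bits = 2^44
= 17,592,186,044,416 colors


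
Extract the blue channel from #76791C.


Color: #76791C
R = 76 = 118
G = 79 = 121
B = 1C = 28
Blue = 28


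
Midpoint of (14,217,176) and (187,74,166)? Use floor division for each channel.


Midpoint: each channel = ⌊(C₁+C₂)/2⌋
R: ⌊(14+187)/2⌋ = 100
G: ⌊(217+74)/2⌋ = 145
B: ⌊(176+166)/2⌋ = 171
= RGB(100, 145, 171)


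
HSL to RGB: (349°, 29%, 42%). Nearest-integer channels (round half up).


H=349°, S=0.29, L=0.42
C = (1-|2L-1|)×S = (1-|-0.16|)×0.29 = 0.2436
H' = H/60 = 349/60 ≈ 5.8167; X = C×(1-|H' mod 2 - 1|) = 0.04466
m = L - C/2 = 0.42 - 0.1218 = 0.2982
Sector ⌊H'⌋ = 5 → (R',G',B') = (0.2436, 0.0, 0.04466)
RGB = ((R'+m)×255, (G'+m)×255, (B'+m)×255) = (138.159, 76.041, 87.4293)
Round half up → RGB(138, 76, 87)


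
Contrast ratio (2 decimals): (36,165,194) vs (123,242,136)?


Linearize each sRGB channel c=v/255: c/12.92 if c ≤ 0.04045 else ((c+0.055)/1.055)^2.4
L = 0.2126×R_lin + 0.7152×G_lin + 0.0722×B_lin
Color 1 (36,165,194):
  R=36: 36/255≈0.1412 > 0.04045 → ((0.1412+0.055)/1.055)^2.4 ≈ 0.01764
  G=165: 165/255≈0.6471 > 0.04045 → ((0.6471+0.055)/1.055)^2.4 ≈ 0.37626
  B=194: 194/255≈0.7608 > 0.04045 → ((0.7608+0.055)/1.055)^2.4 ≈ 0.53948
  L1 = 0.2126×0.01764 + 0.7152×0.37626 + 0.0722×0.53948 ≈ 0.31180
Color 2 (123,242,136):
  R=123: 123/255≈0.4824 > 0.04045 → ((0.4824+0.055)/1.055)^2.4 ≈ 0.19807
  G=242: 242/255≈0.9490 > 0.04045 → ((0.9490+0.055)/1.055)^2.4 ≈ 0.88792
  B=136: 136/255≈0.5333 > 0.04045 → ((0.5333+0.055)/1.055)^2.4 ≈ 0.24620
  L2 = 0.2126×0.19807 + 0.7152×0.88792 + 0.0722×0.24620 ≈ 0.69493
Lighter = 0.69493, Darker = 0.31180
Ratio = (L_lighter + 0.05) / (L_darker + 0.05)
Ratio = (0.69493 + 0.05) / (0.31180 + 0.05) = 0.74493 / 0.36180 ≈ 2.0589
Ratio ≈ 2.06:1


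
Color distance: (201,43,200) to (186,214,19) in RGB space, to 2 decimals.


d = √[(R₁-R₂)² + (G₁-G₂)² + (B₁-B₂)²]
d = √[(201-186)² + (43-214)² + (200-19)²]
d = √[225 + 29241 + 32761]
d = √62227
d ≈ 249.45


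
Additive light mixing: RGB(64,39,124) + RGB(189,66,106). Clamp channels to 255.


Additive: each channel = min(255, C₁+C₂)
R: 64+189 = 253 → 253
G: 39+66 = 105 → 105
B: 124+106 = 230 → 230
= RGB(253, 105, 230)


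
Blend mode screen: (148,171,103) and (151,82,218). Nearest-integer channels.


Screen: C = 255 - (255-A)×(255-B)/255, rounded to nearest integer
R: 255 - (255-148)×(255-151)/255 = 255 - 11128/255 ≈ 255 - 43.639 = 211.361 → 211
G: 255 - (255-171)×(255-82)/255 = 255 - 14532/255 ≈ 255 - 56.988 = 198.012 → 198
B: 255 - (255-103)×(255-218)/255 = 255 - 5624/255 ≈ 255 - 22.055 = 232.945 → 233
= RGB(211, 198, 233)


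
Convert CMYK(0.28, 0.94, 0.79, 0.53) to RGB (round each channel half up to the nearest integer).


R = 255 × (1-C) × (1-K) = 255 × 0.72 × 0.47 = 86.292 → 86
G = 255 × (1-M) × (1-K) = 255 × 0.06 × 0.47 = 7.191 → 7
B = 255 × (1-Y) × (1-K) = 255 × 0.21 × 0.47 = 25.1685 → 25
= RGB(86, 7, 25)


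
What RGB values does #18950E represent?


18 → 24 (R)
95 → 149 (G)
0E → 14 (B)
= RGB(24, 149, 14)


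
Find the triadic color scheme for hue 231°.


Triadic: equally spaced at 120° intervals
H1 = 231°
H2 = (231 + 120) mod 360 = 351°
H3 = (231 + 240) mod 360 = 111°
Triadic = 231°, 351°, 111°


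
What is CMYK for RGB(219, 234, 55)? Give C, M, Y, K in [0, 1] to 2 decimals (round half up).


R'=219/255≈0.8588, G'=234/255≈0.9176, B'=55/255≈0.2157
K = 1 - max(R',G',B') = 1 - 234/255 = 21/255 = 0.08235… → 0.08
(1-R'-K)/(1-K) simplifies to (max-R)/max with max = 234:
C = (234-219)/234 = 15/234 = 0.06410… → 0.06
M = (234-234)/234 = 0/234 = 0 → 0.00
Y = (234-55)/234 = 179/234 = 0.76495… → 0.76
= CMYK(0.06, 0.00, 0.76, 0.08)


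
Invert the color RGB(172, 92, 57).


Invert: (255-R, 255-G, 255-B)
R: 255-172 = 83
G: 255-92 = 163
B: 255-57 = 198
= RGB(83, 163, 198)


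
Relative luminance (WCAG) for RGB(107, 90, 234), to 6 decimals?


Linearize each channel (sRGB transfer function): c = v/255; c_lin = c/12.92 if c ≤ 0.04045, else ((c+0.055)/1.055)^2.4
  R: 107/255 ≈ 0.419608 > 0.04045 → ((0.419608+0.055)/1.055)^2.4 ≈ 0.147027
  G: 90/255 ≈ 0.352941 > 0.04045 → ((0.352941+0.055)/1.055)^2.4 ≈ 0.102242
  B: 234/255 ≈ 0.917647 > 0.04045 → ((0.917647+0.055)/1.055)^2.4 ≈ 0.822786
R_lin = 0.147027, G_lin = 0.102242, B_lin = 0.822786
L = 0.2126×R + 0.7152×G + 0.0722×B
L = 0.2126×0.147027 + 0.7152×0.102242 + 0.0722×0.822786
L ≈ 0.163786


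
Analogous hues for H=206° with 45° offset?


Base hue: 206°
Left analog: (206 - 45) mod 360 = 161°
Right analog: (206 + 45) mod 360 = 251°
Analogous hues = 161° and 251°


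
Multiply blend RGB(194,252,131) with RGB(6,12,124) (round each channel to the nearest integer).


Multiply: C = A×B/255, rounded to nearest integer
R: 194×6/255 = 1164/255 ≈ 4.565 → 5
G: 252×12/255 = 3024/255 ≈ 11.859 → 12
B: 131×124/255 = 16244/255 ≈ 63.702 → 64
= RGB(5, 12, 64)


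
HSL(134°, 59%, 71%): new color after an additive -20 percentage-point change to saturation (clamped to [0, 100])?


Original S = 59%
Adjustment = -20 percentage points
New S = 59 + (-20) = 39
Clamp to [0, 100] → 39
= HSL(134°, 39%, 71%)


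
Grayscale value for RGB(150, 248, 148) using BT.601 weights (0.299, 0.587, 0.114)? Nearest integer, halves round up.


Gray = 0.299×R + 0.587×G + 0.114×B
Gray = 0.299×150 + 0.587×248 + 0.114×148
Gray = 44.850 + 145.576 + 16.872
Gray = 207.298 → round half up → 207
Gray = 207


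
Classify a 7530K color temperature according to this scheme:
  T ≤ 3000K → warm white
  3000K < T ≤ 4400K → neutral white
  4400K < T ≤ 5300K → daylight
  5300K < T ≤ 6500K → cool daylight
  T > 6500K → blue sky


Temperature: 7530K
7530K > 6500K → blue sky
Classification: blue sky


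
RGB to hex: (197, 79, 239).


R = 197 → C5 (hex)
G = 79 → 4F (hex)
B = 239 → EF (hex)
Hex = #C54FEF


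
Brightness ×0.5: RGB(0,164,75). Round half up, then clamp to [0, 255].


Multiply each channel by 0.5, round half up, clamp to [0, 255]
R: 0×0.5 = 0
G: 164×0.5 = 82
B: 75×0.5 = 37.5 → round → 38
= RGB(0, 82, 38)


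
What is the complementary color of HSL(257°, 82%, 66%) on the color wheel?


Complement = opposite side of color wheel = hue + 180°
H' = (257 + 180) mod 360 = 77°
S and L unchanged.
= HSL(77°, 82%, 66%)


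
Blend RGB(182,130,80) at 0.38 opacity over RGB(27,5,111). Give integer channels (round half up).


C = α×F + (1-α)×B, with 1-α = 0.62
R: 0.38×182 + 0.62×27 = 69.16 + 16.74 = 85.90 → 86
G: 0.38×130 + 0.62×5 = 49.40 + 3.10 = 52.50 → 53
B: 0.38×80 + 0.62×111 = 30.40 + 68.82 = 99.22 → 99
= RGB(86, 53, 99)


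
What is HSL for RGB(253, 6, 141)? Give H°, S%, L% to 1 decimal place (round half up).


Normalize: R'=253/255≈0.9922, G'=6/255≈0.0235, B'=141/255≈0.5529
Max=253/255, Min=6/255, Δ=Max-Min=247/255
L = (Max+Min)/2 = (253+6)/510 = 259/510 = 0.50784… → L = 50.8%
L > 0.5 → S = Δ/(2-Max-Min) = 247/(510-253-6) = 247/251 = 0.98406… → S = 98.4%
(the 1/255 factors cancel in S and H, so raw channel differences can be used)
Max is R' → H = 60 × (((G-B)/Δ) mod 6) = 60 × (((6-141)/247) mod 6)
  (-135)/247 = -0.5465…; negative, so add 6 → 5.4534…
  H = 60 × 5.4534… = 327.206…° → H = 327.2°
= HSL(327.2°, 98.4%, 50.8%)


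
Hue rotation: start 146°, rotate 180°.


New hue = (H + rotation) mod 360
New hue = (146 + 180) mod 360
= 326 mod 360
= 326°


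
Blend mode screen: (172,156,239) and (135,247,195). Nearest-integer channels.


Screen: C = 255 - (255-A)×(255-B)/255, rounded to nearest integer
R: 255 - (255-172)×(255-135)/255 = 255 - 9960/255 ≈ 255 - 39.059 = 215.941 → 216
G: 255 - (255-156)×(255-247)/255 = 255 - 792/255 ≈ 255 - 3.106 = 251.894 → 252
B: 255 - (255-239)×(255-195)/255 = 255 - 960/255 ≈ 255 - 3.765 = 251.235 → 251
= RGB(216, 252, 251)


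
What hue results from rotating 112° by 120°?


New hue = (H + rotation) mod 360
New hue = (112 + 120) mod 360
= 232 mod 360
= 232°


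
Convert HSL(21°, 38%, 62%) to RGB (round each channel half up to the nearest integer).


H=21°, S=0.38, L=0.62
C = (1-|2L-1|)×S = (1-|0.24|)×0.38 = 0.2888
H' = H/60 = 21/60 ≈ 0.3500; X = C×(1-|H' mod 2 - 1|) = 0.10108
m = L - C/2 = 0.62 - 0.1444 = 0.4756
Sector ⌊H'⌋ = 0 → (R',G',B') = (0.2888, 0.10108, 0.0)
RGB = ((R'+m)×255, (G'+m)×255, (B'+m)×255) = (194.922, 147.0534, 121.278)
Round half up → RGB(195, 147, 121)


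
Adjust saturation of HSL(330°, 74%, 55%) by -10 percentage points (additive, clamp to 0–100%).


Original S = 74%
Adjustment = -10 percentage points
New S = 74 + (-10) = 64
Clamp to [0, 100] → 64
= HSL(330°, 64%, 55%)


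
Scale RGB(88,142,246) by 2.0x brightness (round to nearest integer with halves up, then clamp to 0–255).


Multiply each channel by 2.0, round half up, clamp to [0, 255]
R: 88×2.0 = 176
G: 142×2.0 = 284 → clamp → 255
B: 246×2.0 = 492 → clamp → 255
= RGB(176, 255, 255)


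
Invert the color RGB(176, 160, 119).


Invert: (255-R, 255-G, 255-B)
R: 255-176 = 79
G: 255-160 = 95
B: 255-119 = 136
= RGB(79, 95, 136)


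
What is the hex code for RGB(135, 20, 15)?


R = 135 → 87 (hex)
G = 20 → 14 (hex)
B = 15 → 0F (hex)
Hex = #87140F


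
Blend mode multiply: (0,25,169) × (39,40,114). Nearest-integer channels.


Multiply: C = A×B/255, rounded to nearest integer
R: 0×39/255 = 0/255 ≈ 0.000 → 0
G: 25×40/255 = 1000/255 ≈ 3.922 → 4
B: 169×114/255 = 19266/255 ≈ 75.553 → 76
= RGB(0, 4, 76)


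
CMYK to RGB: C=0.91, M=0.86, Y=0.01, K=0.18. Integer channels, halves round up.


R = 255 × (1-C) × (1-K) = 255 × 0.09 × 0.82 = 18.819 → 19
G = 255 × (1-M) × (1-K) = 255 × 0.14 × 0.82 = 29.274 → 29
B = 255 × (1-Y) × (1-K) = 255 × 0.99 × 0.82 = 207.009 → 207
= RGB(19, 29, 207)


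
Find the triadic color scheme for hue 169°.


Triadic: equally spaced at 120° intervals
H1 = 169°
H2 = (169 + 120) mod 360 = 289°
H3 = (169 + 240) mod 360 = 49°
Triadic = 169°, 289°, 49°


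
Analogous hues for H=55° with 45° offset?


Base hue: 55°
Left analog: (55 - 45) mod 360 = 10°
Right analog: (55 + 45) mod 360 = 100°
Analogous hues = 10° and 100°


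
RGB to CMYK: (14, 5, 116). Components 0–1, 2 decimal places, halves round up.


R'=14/255≈0.0549, G'=5/255≈0.0196, B'=116/255≈0.4549
K = 1 - max(R',G',B') = 1 - 116/255 = 139/255 = 0.54509… → 0.55
(1-R'-K)/(1-K) simplifies to (max-R)/max with max = 116:
C = (116-14)/116 = 102/116 = 0.87931… → 0.88
M = (116-5)/116 = 111/116 = 0.95689… → 0.96
Y = (116-116)/116 = 0/116 = 0 → 0.00
= CMYK(0.88, 0.96, 0.00, 0.55)


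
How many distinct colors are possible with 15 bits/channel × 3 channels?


Total bits = 15 bits/channel × 3 channels = 45 bits
Distinct colors = 2^45
= 35,184,372,088,832 colors


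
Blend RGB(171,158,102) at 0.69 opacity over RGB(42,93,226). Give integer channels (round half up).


C = α×F + (1-α)×B, with 1-α = 0.31
R: 0.69×171 + 0.31×42 = 117.99 + 13.02 = 131.01 → 131
G: 0.69×158 + 0.31×93 = 109.02 + 28.83 = 137.85 → 138
B: 0.69×102 + 0.31×226 = 70.38 + 70.06 = 140.44 → 140
= RGB(131, 138, 140)


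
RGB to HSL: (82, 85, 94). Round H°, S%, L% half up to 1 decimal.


Normalize: R'=82/255≈0.3216, G'=85/255≈0.3333, B'=94/255≈0.3686
Max=94/255, Min=82/255, Δ=Max-Min=12/255
L = (Max+Min)/2 = (94+82)/510 = 176/510 = 0.34509… → L = 34.5%
L ≤ 0.5 → S = Δ/(Max+Min) = 12/(94+82) = 12/176 = 0.06818… → S = 6.8%
(the 1/255 factors cancel in S and H, so raw channel differences can be used)
Max is B' → H = 60 × ((R-G)/Δ + 4) = 60 × ((82-85)/12 + 4)
  -3/12 + 4 = -0.25 + 4 = 3.75
  H = 60 × 3.75 = 225° → H = 225.0°
= HSL(225.0°, 6.8%, 34.5%)


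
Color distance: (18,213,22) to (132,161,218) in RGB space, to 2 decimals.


d = √[(R₁-R₂)² + (G₁-G₂)² + (B₁-B₂)²]
d = √[(18-132)² + (213-161)² + (22-218)²]
d = √[12996 + 2704 + 38416]
d = √54116
d ≈ 232.63


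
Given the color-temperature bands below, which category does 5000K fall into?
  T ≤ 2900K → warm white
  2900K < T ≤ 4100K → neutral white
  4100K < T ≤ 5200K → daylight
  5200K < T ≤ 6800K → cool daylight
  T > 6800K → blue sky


Temperature: 5000K
4100K < 5000K ≤ 5200K → daylight
Classification: daylight


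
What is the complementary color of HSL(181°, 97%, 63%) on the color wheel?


Complement = opposite side of color wheel = hue + 180°
H' = (181 + 180) mod 360 = 1°
S and L unchanged.
= HSL(1°, 97%, 63%)


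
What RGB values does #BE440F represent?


BE → 190 (R)
44 → 68 (G)
0F → 15 (B)
= RGB(190, 68, 15)


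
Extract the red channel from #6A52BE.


Color: #6A52BE
R = 6A = 106
G = 52 = 82
B = BE = 190
Red = 106


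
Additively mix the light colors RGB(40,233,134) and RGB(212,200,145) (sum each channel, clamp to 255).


Additive: each channel = min(255, C₁+C₂)
R: 40+212 = 252 → 252
G: 233+200 = 433 → 255
B: 134+145 = 279 → 255
= RGB(252, 255, 255)


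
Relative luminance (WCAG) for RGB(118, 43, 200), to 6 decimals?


Linearize each channel (sRGB transfer function): c = v/255; c_lin = c/12.92 if c ≤ 0.04045, else ((c+0.055)/1.055)^2.4
  R: 118/255 ≈ 0.462745 > 0.04045 → ((0.462745+0.055)/1.055)^2.4 ≈ 0.181164
  G: 43/255 ≈ 0.168627 > 0.04045 → ((0.168627+0.055)/1.055)^2.4 ≈ 0.024158
  B: 200/255 ≈ 0.784314 > 0.04045 → ((0.784314+0.055)/1.055)^2.4 ≈ 0.577580
R_lin = 0.181164, G_lin = 0.024158, B_lin = 0.577580
L = 0.2126×R + 0.7152×G + 0.0722×B
L = 0.2126×0.181164 + 0.7152×0.024158 + 0.0722×0.577580
L ≈ 0.097494


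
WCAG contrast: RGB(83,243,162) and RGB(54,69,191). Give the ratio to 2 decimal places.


Linearize each sRGB channel c=v/255: c/12.92 if c ≤ 0.04045 else ((c+0.055)/1.055)^2.4
L = 0.2126×R_lin + 0.7152×G_lin + 0.0722×B_lin
Color 1 (83,243,162):
  R=83: 83/255≈0.3255 > 0.04045 → ((0.3255+0.055)/1.055)^2.4 ≈ 0.08650
  G=243: 243/255≈0.9529 > 0.04045 → ((0.9529+0.055)/1.055)^2.4 ≈ 0.89627
  B=162: 162/255≈0.6353 > 0.04045 → ((0.6353+0.055)/1.055)^2.4 ≈ 0.36131
  L1 = 0.2126×0.08650 + 0.7152×0.89627 + 0.0722×0.36131 ≈ 0.68549
Color 2 (54,69,191):
  R=54: 54/255≈0.2118 > 0.04045 → ((0.2118+0.055)/1.055)^2.4 ≈ 0.03689
  G=69: 69/255≈0.2706 > 0.04045 → ((0.2706+0.055)/1.055)^2.4 ≈ 0.05951
  B=191: 191/255≈0.7490 > 0.04045 → ((0.7490+0.055)/1.055)^2.4 ≈ 0.52100
  L2 = 0.2126×0.03689 + 0.7152×0.05951 + 0.0722×0.52100 ≈ 0.08802
Lighter = 0.68549, Darker = 0.08802
Ratio = (L_lighter + 0.05) / (L_darker + 0.05)
Ratio = (0.68549 + 0.05) / (0.08802 + 0.05) = 0.73549 / 0.13802 ≈ 5.3288
Ratio ≈ 5.33:1


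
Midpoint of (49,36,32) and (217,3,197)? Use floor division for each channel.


Midpoint: each channel = ⌊(C₁+C₂)/2⌋
R: ⌊(49+217)/2⌋ = 133
G: ⌊(36+3)/2⌋ = 19
B: ⌊(32+197)/2⌋ = 114
= RGB(133, 19, 114)


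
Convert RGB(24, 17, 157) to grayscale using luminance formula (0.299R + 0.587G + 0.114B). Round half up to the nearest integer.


Gray = 0.299×R + 0.587×G + 0.114×B
Gray = 0.299×24 + 0.587×17 + 0.114×157
Gray = 7.176 + 9.979 + 17.898
Gray = 35.053 → round half up → 35
Gray = 35


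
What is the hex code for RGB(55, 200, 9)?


R = 55 → 37 (hex)
G = 200 → C8 (hex)
B = 9 → 09 (hex)
Hex = #37C809


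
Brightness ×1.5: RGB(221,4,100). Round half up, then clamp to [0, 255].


Multiply each channel by 1.5, round half up, clamp to [0, 255]
R: 221×1.5 = 331.5 → round → 332 → clamp → 255
G: 4×1.5 = 6
B: 100×1.5 = 150
= RGB(255, 6, 150)


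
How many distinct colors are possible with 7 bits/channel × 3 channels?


Total bits = 7 bits/channel × 3 channels = 21 bits
Distinct colors = 2^21
= 2,097,152 colors


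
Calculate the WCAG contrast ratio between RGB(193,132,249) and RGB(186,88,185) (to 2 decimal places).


Linearize each sRGB channel c=v/255: c/12.92 if c ≤ 0.04045 else ((c+0.055)/1.055)^2.4
L = 0.2126×R_lin + 0.7152×G_lin + 0.0722×B_lin
Color 1 (193,132,249):
  R=193: 193/255≈0.7569 > 0.04045 → ((0.7569+0.055)/1.055)^2.4 ≈ 0.53328
  G=132: 132/255≈0.5176 > 0.04045 → ((0.5176+0.055)/1.055)^2.4 ≈ 0.23074
  B=249: 249/255≈0.9765 > 0.04045 → ((0.9765+0.055)/1.055)^2.4 ≈ 0.94731
  L1 = 0.2126×0.53328 + 0.7152×0.23074 + 0.0722×0.94731 ≈ 0.34680
Color 2 (186,88,185):
  R=186: 186/255≈0.7294 > 0.04045 → ((0.7294+0.055)/1.055)^2.4 ≈ 0.49102
  G=88: 88/255≈0.3451 > 0.04045 → ((0.3451+0.055)/1.055)^2.4 ≈ 0.09759
  B=185: 185/255≈0.7255 > 0.04045 → ((0.7255+0.055)/1.055)^2.4 ≈ 0.48515
  L2 = 0.2126×0.49102 + 0.7152×0.09759 + 0.0722×0.48515 ≈ 0.20921
Lighter = 0.34680, Darker = 0.20921
Ratio = (L_lighter + 0.05) / (L_darker + 0.05)
Ratio = (0.34680 + 0.05) / (0.20921 + 0.05) = 0.39680 / 0.25921 ≈ 1.5308
Ratio ≈ 1.53:1


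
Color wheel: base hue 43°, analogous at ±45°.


Base hue: 43°
Left analog: (43 - 45) mod 360 = 358°
Right analog: (43 + 45) mod 360 = 88°
Analogous hues = 358° and 88°


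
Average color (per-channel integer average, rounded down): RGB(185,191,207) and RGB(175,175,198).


Midpoint: each channel = ⌊(C₁+C₂)/2⌋
R: ⌊(185+175)/2⌋ = 180
G: ⌊(191+175)/2⌋ = 183
B: ⌊(207+198)/2⌋ = 202
= RGB(180, 183, 202)


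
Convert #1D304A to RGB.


1D → 29 (R)
30 → 48 (G)
4A → 74 (B)
= RGB(29, 48, 74)


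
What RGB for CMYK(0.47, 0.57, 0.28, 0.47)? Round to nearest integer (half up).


R = 255 × (1-C) × (1-K) = 255 × 0.53 × 0.53 = 71.6295 → 72
G = 255 × (1-M) × (1-K) = 255 × 0.43 × 0.53 = 58.1145 → 58
B = 255 × (1-Y) × (1-K) = 255 × 0.72 × 0.53 = 97.308 → 97
= RGB(72, 58, 97)


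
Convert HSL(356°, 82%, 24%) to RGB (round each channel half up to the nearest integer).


H=356°, S=0.82, L=0.24
C = (1-|2L-1|)×S = (1-|-0.52|)×0.82 = 0.3936
H' = H/60 = 356/60 ≈ 5.9333; X = C×(1-|H' mod 2 - 1|) = 0.02624
m = L - C/2 = 0.24 - 0.1968 = 0.0432
Sector ⌊H'⌋ = 5 → (R',G',B') = (0.3936, 0.0, 0.02624)
RGB = ((R'+m)×255, (G'+m)×255, (B'+m)×255) = (111.384, 11.016, 17.7072)
Round half up → RGB(111, 11, 18)


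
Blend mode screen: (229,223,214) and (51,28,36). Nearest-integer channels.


Screen: C = 255 - (255-A)×(255-B)/255, rounded to nearest integer
R: 255 - (255-229)×(255-51)/255 = 255 - 5304/255 ≈ 255 - 20.800 = 234.200 → 234
G: 255 - (255-223)×(255-28)/255 = 255 - 7264/255 ≈ 255 - 28.486 = 226.514 → 227
B: 255 - (255-214)×(255-36)/255 = 255 - 8979/255 ≈ 255 - 35.212 = 219.788 → 220
= RGB(234, 227, 220)


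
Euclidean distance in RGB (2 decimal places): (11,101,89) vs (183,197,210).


d = √[(R₁-R₂)² + (G₁-G₂)² + (B₁-B₂)²]
d = √[(11-183)² + (101-197)² + (89-210)²]
d = √[29584 + 9216 + 14641]
d = √53441
d ≈ 231.17


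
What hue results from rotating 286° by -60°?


New hue = (H + rotation) mod 360
New hue = (286 -60) mod 360
= 226 mod 360
= 226°


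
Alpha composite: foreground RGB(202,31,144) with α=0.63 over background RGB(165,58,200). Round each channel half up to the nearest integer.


C = α×F + (1-α)×B, with 1-α = 0.37
R: 0.63×202 + 0.37×165 = 127.26 + 61.05 = 188.31 → 188
G: 0.63×31 + 0.37×58 = 19.53 + 21.46 = 40.99 → 41
B: 0.63×144 + 0.37×200 = 90.72 + 74.00 = 164.72 → 165
= RGB(188, 41, 165)


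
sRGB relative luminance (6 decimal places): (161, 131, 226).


Linearize each channel (sRGB transfer function): c = v/255; c_lin = c/12.92 if c ≤ 0.04045, else ((c+0.055)/1.055)^2.4
  R: 161/255 ≈ 0.631373 > 0.04045 → ((0.631373+0.055)/1.055)^2.4 ≈ 0.356400
  G: 131/255 ≈ 0.513725 > 0.04045 → ((0.513725+0.055)/1.055)^2.4 ≈ 0.226966
  B: 226/255 ≈ 0.886275 > 0.04045 → ((0.886275+0.055)/1.055)^2.4 ≈ 0.760525
R_lin = 0.356400, G_lin = 0.226966, B_lin = 0.760525
L = 0.2126×R + 0.7152×G + 0.0722×B
L = 0.2126×0.356400 + 0.7152×0.226966 + 0.0722×0.760525
L ≈ 0.293007


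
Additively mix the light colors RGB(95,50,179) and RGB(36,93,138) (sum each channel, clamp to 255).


Additive: each channel = min(255, C₁+C₂)
R: 95+36 = 131 → 131
G: 50+93 = 143 → 143
B: 179+138 = 317 → 255
= RGB(131, 143, 255)


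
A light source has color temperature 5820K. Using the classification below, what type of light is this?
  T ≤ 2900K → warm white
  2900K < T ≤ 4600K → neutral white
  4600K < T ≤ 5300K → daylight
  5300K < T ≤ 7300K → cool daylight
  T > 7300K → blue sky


Temperature: 5820K
5300K < 5820K ≤ 7300K → cool daylight
Classification: cool daylight


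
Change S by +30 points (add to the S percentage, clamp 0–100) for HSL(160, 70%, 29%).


Original S = 70%
Adjustment = +30 percentage points
New S = 70 + (30) = 100
Clamp to [0, 100] → 100
= HSL(160°, 100%, 29%)


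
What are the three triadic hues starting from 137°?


Triadic: equally spaced at 120° intervals
H1 = 137°
H2 = (137 + 120) mod 360 = 257°
H3 = (137 + 240) mod 360 = 17°
Triadic = 137°, 257°, 17°


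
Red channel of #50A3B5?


Color: #50A3B5
R = 50 = 80
G = A3 = 163
B = B5 = 181
Red = 80


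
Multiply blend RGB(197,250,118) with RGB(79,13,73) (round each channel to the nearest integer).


Multiply: C = A×B/255, rounded to nearest integer
R: 197×79/255 = 15563/255 ≈ 61.031 → 61
G: 250×13/255 = 3250/255 ≈ 12.745 → 13
B: 118×73/255 = 8614/255 ≈ 33.780 → 34
= RGB(61, 13, 34)


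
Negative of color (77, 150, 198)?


Invert: (255-R, 255-G, 255-B)
R: 255-77 = 178
G: 255-150 = 105
B: 255-198 = 57
= RGB(178, 105, 57)


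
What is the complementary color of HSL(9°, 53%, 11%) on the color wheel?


Complement = opposite side of color wheel = hue + 180°
H' = (9 + 180) mod 360 = 189°
S and L unchanged.
= HSL(189°, 53%, 11%)


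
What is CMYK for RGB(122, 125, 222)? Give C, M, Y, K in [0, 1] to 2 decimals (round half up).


R'=122/255≈0.4784, G'=125/255≈0.4902, B'=222/255≈0.8706
K = 1 - max(R',G',B') = 1 - 222/255 = 33/255 = 0.12941… → 0.13
(1-R'-K)/(1-K) simplifies to (max-R)/max with max = 222:
C = (222-122)/222 = 100/222 = 0.45045… → 0.45
M = (222-125)/222 = 97/222 = 0.43693… → 0.44
Y = (222-222)/222 = 0/222 = 0 → 0.00
= CMYK(0.45, 0.44, 0.00, 0.13)


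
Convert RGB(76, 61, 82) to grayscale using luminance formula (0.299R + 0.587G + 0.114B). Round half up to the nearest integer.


Gray = 0.299×R + 0.587×G + 0.114×B
Gray = 0.299×76 + 0.587×61 + 0.114×82
Gray = 22.724 + 35.807 + 9.348
Gray = 67.879 → round half up → 68
Gray = 68


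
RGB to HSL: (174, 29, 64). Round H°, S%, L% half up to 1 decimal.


Normalize: R'=174/255≈0.6824, G'=29/255≈0.1137, B'=64/255≈0.2510
Max=174/255, Min=29/255, Δ=Max-Min=145/255
L = (Max+Min)/2 = (174+29)/510 = 203/510 = 0.39803… → L = 39.8%
L ≤ 0.5 → S = Δ/(Max+Min) = 145/(174+29) = 145/203 = 0.71428… → S = 71.4%
(the 1/255 factors cancel in S and H, so raw channel differences can be used)
Max is R' → H = 60 × (((G-B)/Δ) mod 6) = 60 × (((29-64)/145) mod 6)
  (-35)/145 = -0.2413…; negative, so add 6 → 5.7586…
  H = 60 × 5.7586… = 345.517…° → H = 345.5°
= HSL(345.5°, 71.4%, 39.8%)


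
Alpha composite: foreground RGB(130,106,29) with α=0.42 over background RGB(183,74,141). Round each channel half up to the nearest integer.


C = α×F + (1-α)×B, with 1-α = 0.58
R: 0.42×130 + 0.58×183 = 54.60 + 106.14 = 160.74 → 161
G: 0.42×106 + 0.58×74 = 44.52 + 42.92 = 87.44 → 87
B: 0.42×29 + 0.58×141 = 12.18 + 81.78 = 93.96 → 94
= RGB(161, 87, 94)


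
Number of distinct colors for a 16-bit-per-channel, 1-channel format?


Total bits = 16 bits/channel × 1 channels = 16 bits
Distinct colors = 2^16
= 65,536 colors


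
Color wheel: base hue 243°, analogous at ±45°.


Base hue: 243°
Left analog: (243 - 45) mod 360 = 198°
Right analog: (243 + 45) mod 360 = 288°
Analogous hues = 198° and 288°


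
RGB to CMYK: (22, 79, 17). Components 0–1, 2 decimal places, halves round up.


R'=22/255≈0.0863, G'=79/255≈0.3098, B'=17/255≈0.0667
K = 1 - max(R',G',B') = 1 - 79/255 = 176/255 = 0.69019… → 0.69
(1-R'-K)/(1-K) simplifies to (max-R)/max with max = 79:
C = (79-22)/79 = 57/79 = 0.72151… → 0.72
M = (79-79)/79 = 0/79 = 0 → 0.00
Y = (79-17)/79 = 62/79 = 0.78481… → 0.78
= CMYK(0.72, 0.00, 0.78, 0.69)
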